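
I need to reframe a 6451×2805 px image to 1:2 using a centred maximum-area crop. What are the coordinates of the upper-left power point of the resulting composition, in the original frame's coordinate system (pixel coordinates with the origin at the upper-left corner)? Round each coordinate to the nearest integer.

(2992, 935)

6451/2805 > 1/2, so the 1:2 crop keeps the full height 2805 and trims width to 2805 × 1/2 = 1402.50 px.
Left offset = (6451 − 1402.50)/2 = 2524.25 px; top offset = 0.
Upper-left is one-third across and one-third down within the crop:
x = 2524.25 + 1 × 1402.50/3 ≈ 2992; y = 0.00 + 1 × 2805.00/3 ≈ 935.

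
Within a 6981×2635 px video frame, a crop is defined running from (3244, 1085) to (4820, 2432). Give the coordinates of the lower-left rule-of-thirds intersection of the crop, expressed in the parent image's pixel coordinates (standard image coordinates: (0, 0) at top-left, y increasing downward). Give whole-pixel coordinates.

(3769, 1983)

Crop width = 4820 − 3244 = 1576 px; one third is 525.33 px.
Crop height = 2432 − 1085 = 1347 px; one third is 449.00 px.
The lower-left point is one-third across and two-thirds down within the crop:
x = 3244 + 1 × 525.33 ≈ 3769; y = 1085 + 2 × 449.00 ≈ 1983.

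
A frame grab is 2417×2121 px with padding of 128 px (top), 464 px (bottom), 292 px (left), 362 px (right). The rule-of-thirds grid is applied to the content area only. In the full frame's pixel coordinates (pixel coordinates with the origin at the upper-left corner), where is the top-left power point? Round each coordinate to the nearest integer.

Content width = 2417 − 292 − 362 = 1763 px; content height = 2121 − 128 − 464 = 1529 px.
Top-left is one-third across and one-third down within the content area.
x = 292 + 1 × 1763/3 = 292 + 587.67 ≈ 880
y = 128 + 1 × 1529/3 = 128 + 509.67 ≈ 638

x = 880 px, y = 638 px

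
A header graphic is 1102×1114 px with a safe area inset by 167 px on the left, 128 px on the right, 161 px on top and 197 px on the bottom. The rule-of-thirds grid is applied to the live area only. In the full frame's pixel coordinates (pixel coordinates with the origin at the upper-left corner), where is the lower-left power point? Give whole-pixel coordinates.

Content width = 1102 − 167 − 128 = 807 px; content height = 1114 − 161 − 197 = 756 px.
Lower-left is one-third across and two-thirds down within the live area.
x = 167 + 1 × 807/3 = 167 + 269.00 ≈ 436
y = 161 + 2 × 756/3 = 161 + 504.00 ≈ 665

(436, 665)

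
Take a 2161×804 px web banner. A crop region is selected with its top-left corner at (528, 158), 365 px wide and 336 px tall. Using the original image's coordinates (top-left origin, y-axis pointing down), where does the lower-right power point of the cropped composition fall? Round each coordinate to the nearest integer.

One third of the crop width 365 is 121.67 px.
One third of the crop height 336 is 112.00 px.
The lower-right point is two-thirds across and two-thirds down within the crop:
x = 528 + 2 × 121.67 ≈ 771; y = 158 + 2 × 112.00 ≈ 382.

x = 771 px, y = 382 px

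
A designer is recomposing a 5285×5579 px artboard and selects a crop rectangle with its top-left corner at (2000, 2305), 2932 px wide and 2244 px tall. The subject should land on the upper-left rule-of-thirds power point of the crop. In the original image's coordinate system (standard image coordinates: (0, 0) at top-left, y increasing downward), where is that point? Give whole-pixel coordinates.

One third of the crop width 2932 is 977.33 px.
One third of the crop height 2244 is 748.00 px.
The upper-left point is one-third across and one-third down within the crop:
x = 2000 + 1 × 977.33 ≈ 2977; y = 2305 + 1 × 748.00 ≈ 3053.

x = 2977 px, y = 3053 px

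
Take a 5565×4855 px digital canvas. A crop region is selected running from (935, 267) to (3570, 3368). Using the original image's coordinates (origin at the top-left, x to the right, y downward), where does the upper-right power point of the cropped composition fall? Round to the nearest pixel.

Crop width = 3570 − 935 = 2635 px; one third is 878.33 px.
Crop height = 3368 − 267 = 3101 px; one third is 1033.67 px.
The upper-right point is two-thirds across and one-third down within the crop:
x = 935 + 2 × 878.33 ≈ 2692; y = 267 + 1 × 1033.67 ≈ 1301.

x = 2692 px, y = 1301 px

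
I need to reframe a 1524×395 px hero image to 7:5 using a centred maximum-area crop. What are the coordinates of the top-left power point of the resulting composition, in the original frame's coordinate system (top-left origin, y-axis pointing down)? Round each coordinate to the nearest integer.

(670, 132)

1524/395 > 7/5, so the 7:5 crop keeps the full height 395 and trims width to 395 × 7/5 = 553.00 px.
Left offset = (1524 − 553.00)/2 = 485.50 px; top offset = 0.
Top-left is one-third across and one-third down within the crop:
x = 485.50 + 1 × 553.00/3 ≈ 670; y = 0.00 + 1 × 395.00/3 ≈ 132.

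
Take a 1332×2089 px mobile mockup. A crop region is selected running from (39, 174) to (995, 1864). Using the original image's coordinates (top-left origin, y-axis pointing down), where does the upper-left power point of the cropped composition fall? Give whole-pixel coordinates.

(358, 737)

Crop width = 995 − 39 = 956 px; one third is 318.67 px.
Crop height = 1864 − 174 = 1690 px; one third is 563.33 px.
The upper-left point is one-third across and one-third down within the crop:
x = 39 + 1 × 318.67 ≈ 358; y = 174 + 1 × 563.33 ≈ 737.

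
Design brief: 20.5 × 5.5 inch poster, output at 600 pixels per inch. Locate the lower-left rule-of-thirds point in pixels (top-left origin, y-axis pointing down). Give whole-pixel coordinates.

x = 4100 px, y = 2200 px

In pixels the canvas is 20.5 × 600 = 12300 wide and 5.5 × 600 = 3300 tall.
The lower-left point is one-third across and two-thirds down:
x = 1 × 12300/3 ≈ 4100; y = 2 × 3300/3 ≈ 2200.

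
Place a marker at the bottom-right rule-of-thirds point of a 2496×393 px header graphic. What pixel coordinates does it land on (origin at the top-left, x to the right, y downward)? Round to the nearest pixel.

The bottom-right point sits two-thirds of the way across and two-thirds of the way down.
x = 2 × 2496/3 ≈ 1664; y = 2 × 393/3 ≈ 262.

x = 1664 px, y = 262 px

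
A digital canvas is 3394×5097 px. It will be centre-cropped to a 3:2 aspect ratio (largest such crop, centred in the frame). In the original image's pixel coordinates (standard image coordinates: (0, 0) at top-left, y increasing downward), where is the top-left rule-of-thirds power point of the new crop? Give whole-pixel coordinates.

x = 1131 px, y = 2171 px

3394/5097 < 3/2, so the 3:2 crop keeps the full width 3394 and trims height to 3394 × 2/3 = 2262.67 px.
Top offset = (5097 − 2262.67)/2 = 1417.17 px; left offset = 0.
Top-left is one-third across and one-third down within the crop:
x = 0.00 + 1 × 3394.00/3 ≈ 1131; y = 1417.17 + 1 × 2262.67/3 ≈ 2171.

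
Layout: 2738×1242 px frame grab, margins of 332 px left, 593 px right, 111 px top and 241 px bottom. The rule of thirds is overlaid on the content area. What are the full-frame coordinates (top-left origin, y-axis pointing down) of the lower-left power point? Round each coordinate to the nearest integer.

Content width = 2738 − 332 − 593 = 1813 px; content height = 1242 − 111 − 241 = 890 px.
Lower-left is one-third across and two-thirds down within the content area.
x = 332 + 1 × 1813/3 = 332 + 604.33 ≈ 936
y = 111 + 2 × 890/3 = 111 + 593.33 ≈ 704

x = 936 px, y = 704 px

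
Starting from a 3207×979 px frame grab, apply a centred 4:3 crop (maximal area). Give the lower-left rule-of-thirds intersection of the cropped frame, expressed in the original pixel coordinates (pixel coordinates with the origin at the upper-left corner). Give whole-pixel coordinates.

(1386, 653)

3207/979 > 4/3, so the 4:3 crop keeps the full height 979 and trims width to 979 × 4/3 = 1305.33 px.
Left offset = (3207 − 1305.33)/2 = 950.83 px; top offset = 0.
Lower-left is one-third across and two-thirds down within the crop:
x = 950.83 + 1 × 1305.33/3 ≈ 1386; y = 0.00 + 2 × 979.00/3 ≈ 653.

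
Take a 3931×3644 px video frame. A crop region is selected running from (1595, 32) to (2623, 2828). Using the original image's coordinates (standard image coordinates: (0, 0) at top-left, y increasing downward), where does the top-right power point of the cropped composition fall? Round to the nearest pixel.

x = 2280 px, y = 964 px

Crop width = 2623 − 1595 = 1028 px; one third is 342.67 px.
Crop height = 2828 − 32 = 2796 px; one third is 932.00 px.
The top-right point is two-thirds across and one-third down within the crop:
x = 1595 + 2 × 342.67 ≈ 2280; y = 32 + 1 × 932.00 ≈ 964.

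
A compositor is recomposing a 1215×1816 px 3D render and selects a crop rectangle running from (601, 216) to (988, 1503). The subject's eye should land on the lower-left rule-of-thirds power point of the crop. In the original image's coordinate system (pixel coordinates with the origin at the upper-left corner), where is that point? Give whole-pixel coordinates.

x = 730 px, y = 1074 px

Crop width = 988 − 601 = 387 px; one third is 129.00 px.
Crop height = 1503 − 216 = 1287 px; one third is 429.00 px.
The lower-left point is one-third across and two-thirds down within the crop:
x = 601 + 1 × 129.00 ≈ 730; y = 216 + 2 × 429.00 ≈ 1074.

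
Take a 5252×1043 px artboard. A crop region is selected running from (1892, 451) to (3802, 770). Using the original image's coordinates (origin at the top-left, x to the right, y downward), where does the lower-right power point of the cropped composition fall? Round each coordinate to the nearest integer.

Crop width = 3802 − 1892 = 1910 px; one third is 636.67 px.
Crop height = 770 − 451 = 319 px; one third is 106.33 px.
The lower-right point is two-thirds across and two-thirds down within the crop:
x = 1892 + 2 × 636.67 ≈ 3165; y = 451 + 2 × 106.33 ≈ 664.

(3165, 664)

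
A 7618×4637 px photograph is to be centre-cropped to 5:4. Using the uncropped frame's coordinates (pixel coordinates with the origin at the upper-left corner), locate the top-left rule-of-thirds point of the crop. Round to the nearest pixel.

7618/4637 > 5/4, so the 5:4 crop keeps the full height 4637 and trims width to 4637 × 5/4 = 5796.25 px.
Left offset = (7618 − 5796.25)/2 = 910.88 px; top offset = 0.
Top-left is one-third across and one-third down within the crop:
x = 910.88 + 1 × 5796.25/3 ≈ 2843; y = 0.00 + 1 × 4637.00/3 ≈ 1546.

x = 2843 px, y = 1546 px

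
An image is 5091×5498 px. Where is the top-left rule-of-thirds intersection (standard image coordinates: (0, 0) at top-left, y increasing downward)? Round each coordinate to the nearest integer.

The top-left point sits one-third of the way across and one-third of the way down.
x = 1 × 5091/3 ≈ 1697; y = 1 × 5498/3 ≈ 1833.

(1697, 1833)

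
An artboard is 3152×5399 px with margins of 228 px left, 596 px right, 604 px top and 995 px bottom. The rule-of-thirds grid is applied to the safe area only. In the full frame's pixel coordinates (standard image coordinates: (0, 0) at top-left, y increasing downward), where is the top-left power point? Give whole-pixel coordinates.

(1004, 1871)

Content width = 3152 − 228 − 596 = 2328 px; content height = 5399 − 604 − 995 = 3800 px.
Top-left is one-third across and one-third down within the safe area.
x = 228 + 1 × 2328/3 = 228 + 776.00 ≈ 1004
y = 604 + 1 × 3800/3 = 604 + 1266.67 ≈ 1871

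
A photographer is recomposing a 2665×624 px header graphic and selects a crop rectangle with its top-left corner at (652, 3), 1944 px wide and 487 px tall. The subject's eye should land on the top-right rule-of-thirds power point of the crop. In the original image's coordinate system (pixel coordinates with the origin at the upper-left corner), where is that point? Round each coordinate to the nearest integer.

One third of the crop width 1944 is 648.00 px.
One third of the crop height 487 is 162.33 px.
The top-right point is two-thirds across and one-third down within the crop:
x = 652 + 2 × 648.00 ≈ 1948; y = 3 + 1 × 162.33 ≈ 165.

(1948, 165)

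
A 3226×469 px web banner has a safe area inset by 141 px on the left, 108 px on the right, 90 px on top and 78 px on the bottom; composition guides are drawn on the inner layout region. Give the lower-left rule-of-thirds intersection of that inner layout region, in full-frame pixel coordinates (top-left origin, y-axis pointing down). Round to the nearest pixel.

(1133, 291)

Content width = 3226 − 141 − 108 = 2977 px; content height = 469 − 90 − 78 = 301 px.
Lower-left is one-third across and two-thirds down within the inner layout region.
x = 141 + 1 × 2977/3 = 141 + 992.33 ≈ 1133
y = 90 + 2 × 301/3 = 90 + 200.67 ≈ 291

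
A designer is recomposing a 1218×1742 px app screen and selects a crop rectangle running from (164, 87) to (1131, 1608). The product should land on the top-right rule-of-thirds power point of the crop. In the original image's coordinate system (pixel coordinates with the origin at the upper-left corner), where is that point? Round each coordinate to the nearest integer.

(809, 594)

Crop width = 1131 − 164 = 967 px; one third is 322.33 px.
Crop height = 1608 − 87 = 1521 px; one third is 507.00 px.
The top-right point is two-thirds across and one-third down within the crop:
x = 164 + 2 × 322.33 ≈ 809; y = 87 + 1 × 507.00 ≈ 594.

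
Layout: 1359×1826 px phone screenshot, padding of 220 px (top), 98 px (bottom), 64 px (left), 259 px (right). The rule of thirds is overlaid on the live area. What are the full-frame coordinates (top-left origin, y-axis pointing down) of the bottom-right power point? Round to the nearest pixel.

Content width = 1359 − 64 − 259 = 1036 px; content height = 1826 − 220 − 98 = 1508 px.
Bottom-right is two-thirds across and two-thirds down within the live area.
x = 64 + 2 × 1036/3 = 64 + 690.67 ≈ 755
y = 220 + 2 × 1508/3 = 220 + 1005.33 ≈ 1225

x = 755 px, y = 1225 px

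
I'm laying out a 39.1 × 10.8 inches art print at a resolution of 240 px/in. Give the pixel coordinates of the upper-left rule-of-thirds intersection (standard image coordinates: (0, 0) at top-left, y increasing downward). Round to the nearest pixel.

In pixels the canvas is 39.1 × 240 = 9384 wide and 10.8 × 240 = 2592 tall.
The upper-left point is one-third across and one-third down:
x = 1 × 9384/3 ≈ 3128; y = 1 × 2592/3 ≈ 864.

(3128, 864)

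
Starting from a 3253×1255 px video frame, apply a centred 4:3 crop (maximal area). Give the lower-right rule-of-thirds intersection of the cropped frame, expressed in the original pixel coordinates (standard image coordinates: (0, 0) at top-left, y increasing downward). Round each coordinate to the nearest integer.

3253/1255 > 4/3, so the 4:3 crop keeps the full height 1255 and trims width to 1255 × 4/3 = 1673.33 px.
Left offset = (3253 − 1673.33)/2 = 789.83 px; top offset = 0.
Lower-right is two-thirds across and two-thirds down within the crop:
x = 789.83 + 2 × 1673.33/3 ≈ 1905; y = 0.00 + 2 × 1255.00/3 ≈ 837.

x = 1905 px, y = 837 px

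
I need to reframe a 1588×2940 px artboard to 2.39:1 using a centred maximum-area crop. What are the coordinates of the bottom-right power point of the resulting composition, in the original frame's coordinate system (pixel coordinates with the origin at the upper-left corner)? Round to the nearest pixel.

x = 1059 px, y = 1581 px

1588/2940 < 2.39/1, so the 2.39:1 crop keeps the full width 1588 and trims height to 1588 × 1/2.39 = 664.44 px.
Top offset = (2940 − 664.44)/2 = 1137.78 px; left offset = 0.
Bottom-right is two-thirds across and two-thirds down within the crop:
x = 0.00 + 2 × 1588.00/3 ≈ 1059; y = 1137.78 + 2 × 664.44/3 ≈ 1581.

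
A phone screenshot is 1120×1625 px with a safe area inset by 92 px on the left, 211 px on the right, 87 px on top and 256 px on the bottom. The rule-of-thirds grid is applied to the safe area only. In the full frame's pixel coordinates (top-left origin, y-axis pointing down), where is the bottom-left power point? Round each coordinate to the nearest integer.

Content width = 1120 − 92 − 211 = 817 px; content height = 1625 − 87 − 256 = 1282 px.
Bottom-left is one-third across and two-thirds down within the safe area.
x = 92 + 1 × 817/3 = 92 + 272.33 ≈ 364
y = 87 + 2 × 1282/3 = 87 + 854.67 ≈ 942

(364, 942)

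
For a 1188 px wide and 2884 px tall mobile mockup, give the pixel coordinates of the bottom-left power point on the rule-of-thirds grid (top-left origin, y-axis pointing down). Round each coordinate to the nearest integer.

x = 396 px, y = 1923 px

The bottom-left point sits one-third of the way across and two-thirds of the way down.
x = 1 × 1188/3 ≈ 396; y = 2 × 2884/3 ≈ 1923.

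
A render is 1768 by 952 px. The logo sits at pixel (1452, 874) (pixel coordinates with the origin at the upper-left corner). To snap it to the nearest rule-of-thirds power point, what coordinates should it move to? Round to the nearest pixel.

Third lines: x ∈ {589, 1179}, y ∈ {317, 635}.
1452 is closer to x = 1179; 874 is closer to y = 635.
So the nearest intersection is the lower-right power point.

x = 1179 px, y = 635 px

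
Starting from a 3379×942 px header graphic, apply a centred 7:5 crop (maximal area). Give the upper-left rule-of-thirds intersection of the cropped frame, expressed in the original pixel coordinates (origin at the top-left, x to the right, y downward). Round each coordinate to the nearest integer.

x = 1470 px, y = 314 px

3379/942 > 7/5, so the 7:5 crop keeps the full height 942 and trims width to 942 × 7/5 = 1318.80 px.
Left offset = (3379 − 1318.80)/2 = 1030.10 px; top offset = 0.
Upper-left is one-third across and one-third down within the crop:
x = 1030.10 + 1 × 1318.80/3 ≈ 1470; y = 0.00 + 1 × 942.00/3 ≈ 314.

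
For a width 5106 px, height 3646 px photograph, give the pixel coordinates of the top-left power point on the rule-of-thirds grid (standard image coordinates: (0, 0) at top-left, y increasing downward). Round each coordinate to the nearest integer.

x = 1702 px, y = 1215 px

The top-left point sits one-third of the way across and one-third of the way down.
x = 1 × 5106/3 ≈ 1702; y = 1 × 3646/3 ≈ 1215.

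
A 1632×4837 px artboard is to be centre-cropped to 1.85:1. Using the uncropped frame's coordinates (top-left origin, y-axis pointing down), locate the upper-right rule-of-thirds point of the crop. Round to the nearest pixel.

x = 1088 px, y = 2271 px

1632/4837 < 1.85/1, so the 1.85:1 crop keeps the full width 1632 and trims height to 1632 × 1/1.85 = 882.16 px.
Top offset = (4837 − 882.16)/2 = 1977.42 px; left offset = 0.
Upper-right is two-thirds across and one-third down within the crop:
x = 0.00 + 2 × 1632.00/3 ≈ 1088; y = 1977.42 + 1 × 882.16/3 ≈ 2271.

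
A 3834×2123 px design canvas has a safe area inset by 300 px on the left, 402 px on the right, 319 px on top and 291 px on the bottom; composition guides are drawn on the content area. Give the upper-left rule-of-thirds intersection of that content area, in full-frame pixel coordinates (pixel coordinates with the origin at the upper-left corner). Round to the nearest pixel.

Content width = 3834 − 300 − 402 = 3132 px; content height = 2123 − 319 − 291 = 1513 px.
Upper-left is one-third across and one-third down within the content area.
x = 300 + 1 × 3132/3 = 300 + 1044.00 ≈ 1344
y = 319 + 1 × 1513/3 = 319 + 504.33 ≈ 823

x = 1344 px, y = 823 px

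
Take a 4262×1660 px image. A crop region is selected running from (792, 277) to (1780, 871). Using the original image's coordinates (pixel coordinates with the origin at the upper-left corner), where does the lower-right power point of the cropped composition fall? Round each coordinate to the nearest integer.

Crop width = 1780 − 792 = 988 px; one third is 329.33 px.
Crop height = 871 − 277 = 594 px; one third is 198.00 px.
The lower-right point is two-thirds across and two-thirds down within the crop:
x = 792 + 2 × 329.33 ≈ 1451; y = 277 + 2 × 198.00 ≈ 673.

x = 1451 px, y = 673 px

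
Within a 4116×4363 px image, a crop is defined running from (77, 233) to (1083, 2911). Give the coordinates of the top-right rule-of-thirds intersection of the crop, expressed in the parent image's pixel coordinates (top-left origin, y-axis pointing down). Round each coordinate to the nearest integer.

x = 748 px, y = 1126 px

Crop width = 1083 − 77 = 1006 px; one third is 335.33 px.
Crop height = 2911 − 233 = 2678 px; one third is 892.67 px.
The top-right point is two-thirds across and one-third down within the crop:
x = 77 + 2 × 335.33 ≈ 748; y = 233 + 1 × 892.67 ≈ 1126.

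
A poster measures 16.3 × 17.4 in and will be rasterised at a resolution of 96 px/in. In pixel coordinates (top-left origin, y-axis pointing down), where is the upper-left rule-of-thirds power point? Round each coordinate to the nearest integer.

In pixels the canvas is 16.3 × 96 = 1564.8 wide and 17.4 × 96 = 1670.4 tall.
The upper-left point is one-third across and one-third down:
x = 1 × 1564.8/3 ≈ 522; y = 1 × 1670.4/3 ≈ 557.

(522, 557)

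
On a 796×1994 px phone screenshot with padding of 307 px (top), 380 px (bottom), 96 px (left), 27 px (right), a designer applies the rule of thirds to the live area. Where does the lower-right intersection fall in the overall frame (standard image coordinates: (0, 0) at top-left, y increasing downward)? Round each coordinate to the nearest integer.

Content width = 796 − 96 − 27 = 673 px; content height = 1994 − 307 − 380 = 1307 px.
Lower-right is two-thirds across and two-thirds down within the live area.
x = 96 + 2 × 673/3 = 96 + 448.67 ≈ 545
y = 307 + 2 × 1307/3 = 307 + 871.33 ≈ 1178

x = 545 px, y = 1178 px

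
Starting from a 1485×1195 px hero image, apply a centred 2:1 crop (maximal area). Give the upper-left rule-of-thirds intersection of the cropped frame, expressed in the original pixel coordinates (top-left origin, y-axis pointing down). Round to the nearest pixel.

x = 495 px, y = 474 px

1485/1195 < 2/1, so the 2:1 crop keeps the full width 1485 and trims height to 1485 × 1/2 = 742.50 px.
Top offset = (1195 − 742.50)/2 = 226.25 px; left offset = 0.
Upper-left is one-third across and one-third down within the crop:
x = 0.00 + 1 × 1485.00/3 ≈ 495; y = 226.25 + 1 × 742.50/3 ≈ 474.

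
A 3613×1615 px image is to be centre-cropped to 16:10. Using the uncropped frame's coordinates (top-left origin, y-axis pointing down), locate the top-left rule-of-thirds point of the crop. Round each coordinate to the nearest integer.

3613/1615 > 16/10, so the 16:10 crop keeps the full height 1615 and trims width to 1615 × 16/10 = 2584.00 px.
Left offset = (3613 − 2584.00)/2 = 514.50 px; top offset = 0.
Top-left is one-third across and one-third down within the crop:
x = 514.50 + 1 × 2584.00/3 ≈ 1376; y = 0.00 + 1 × 1615.00/3 ≈ 538.

x = 1376 px, y = 538 px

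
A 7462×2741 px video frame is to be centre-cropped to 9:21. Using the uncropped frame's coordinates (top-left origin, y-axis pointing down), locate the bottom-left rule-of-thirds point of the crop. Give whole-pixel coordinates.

x = 3535 px, y = 1827 px

7462/2741 > 9/21, so the 9:21 crop keeps the full height 2741 and trims width to 2741 × 9/21 = 1174.71 px.
Left offset = (7462 − 1174.71)/2 = 3143.64 px; top offset = 0.
Bottom-left is one-third across and two-thirds down within the crop:
x = 3143.64 + 1 × 1174.71/3 ≈ 3535; y = 0.00 + 2 × 2741.00/3 ≈ 1827.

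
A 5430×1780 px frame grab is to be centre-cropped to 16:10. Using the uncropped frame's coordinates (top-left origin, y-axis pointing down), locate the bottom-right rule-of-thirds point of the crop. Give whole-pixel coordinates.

5430/1780 > 16/10, so the 16:10 crop keeps the full height 1780 and trims width to 1780 × 16/10 = 2848.00 px.
Left offset = (5430 − 2848.00)/2 = 1291.00 px; top offset = 0.
Bottom-right is two-thirds across and two-thirds down within the crop:
x = 1291.00 + 2 × 2848.00/3 ≈ 3190; y = 0.00 + 2 × 1780.00/3 ≈ 1187.

x = 3190 px, y = 1187 px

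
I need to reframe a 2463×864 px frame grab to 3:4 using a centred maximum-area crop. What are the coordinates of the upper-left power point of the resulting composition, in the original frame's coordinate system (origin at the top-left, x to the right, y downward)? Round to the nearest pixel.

x = 1124 px, y = 288 px

2463/864 > 3/4, so the 3:4 crop keeps the full height 864 and trims width to 864 × 3/4 = 648.00 px.
Left offset = (2463 − 648.00)/2 = 907.50 px; top offset = 0.
Upper-left is one-third across and one-third down within the crop:
x = 907.50 + 1 × 648.00/3 ≈ 1124; y = 0.00 + 1 × 864.00/3 ≈ 288.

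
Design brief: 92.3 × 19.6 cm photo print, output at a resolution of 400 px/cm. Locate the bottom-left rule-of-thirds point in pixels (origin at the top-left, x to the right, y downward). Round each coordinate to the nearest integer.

x = 12307 px, y = 5227 px

In pixels the canvas is 92.3 × 400 = 36920 wide and 19.6 × 400 = 7840 tall.
The bottom-left point is one-third across and two-thirds down:
x = 1 × 36920/3 ≈ 12307; y = 2 × 7840/3 ≈ 5227.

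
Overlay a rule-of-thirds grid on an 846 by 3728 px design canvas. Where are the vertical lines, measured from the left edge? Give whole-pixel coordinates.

846 / 3 = 282, so the vertical lines sit at one and two thirds of 846.

x = 282 px and x = 564 px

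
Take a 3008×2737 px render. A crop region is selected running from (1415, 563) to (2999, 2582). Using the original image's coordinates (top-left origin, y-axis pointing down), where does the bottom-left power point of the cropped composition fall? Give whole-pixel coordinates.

Crop width = 2999 − 1415 = 1584 px; one third is 528.00 px.
Crop height = 2582 − 563 = 2019 px; one third is 673.00 px.
The bottom-left point is one-third across and two-thirds down within the crop:
x = 1415 + 1 × 528.00 ≈ 1943; y = 563 + 2 × 673.00 ≈ 1909.

x = 1943 px, y = 1909 px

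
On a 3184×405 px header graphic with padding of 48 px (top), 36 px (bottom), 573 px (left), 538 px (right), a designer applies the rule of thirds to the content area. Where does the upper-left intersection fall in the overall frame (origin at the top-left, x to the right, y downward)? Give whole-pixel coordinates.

Content width = 3184 − 573 − 538 = 2073 px; content height = 405 − 48 − 36 = 321 px.
Upper-left is one-third across and one-third down within the content area.
x = 573 + 1 × 2073/3 = 573 + 691.00 ≈ 1264
y = 48 + 1 × 321/3 = 48 + 107.00 ≈ 155

x = 1264 px, y = 155 px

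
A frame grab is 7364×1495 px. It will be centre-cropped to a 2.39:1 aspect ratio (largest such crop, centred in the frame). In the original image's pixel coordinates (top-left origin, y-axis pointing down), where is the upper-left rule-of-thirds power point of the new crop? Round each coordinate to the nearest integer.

7364/1495 > 2.39/1, so the 2.39:1 crop keeps the full height 1495 and trims width to 1495 × 2.39/1 = 3573.05 px.
Left offset = (7364 − 3573.05)/2 = 1895.47 px; top offset = 0.
Upper-left is one-third across and one-third down within the crop:
x = 1895.47 + 1 × 3573.05/3 ≈ 3086; y = 0.00 + 1 × 1495.00/3 ≈ 498.

(3086, 498)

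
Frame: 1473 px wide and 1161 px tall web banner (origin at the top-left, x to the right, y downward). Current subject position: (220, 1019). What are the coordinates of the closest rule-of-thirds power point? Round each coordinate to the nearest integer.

x = 491 px, y = 774 px

Third lines: x ∈ {491, 982}, y ∈ {387, 774}.
220 is closer to x = 491; 1019 is closer to y = 774.
So the nearest intersection is the lower-left power point.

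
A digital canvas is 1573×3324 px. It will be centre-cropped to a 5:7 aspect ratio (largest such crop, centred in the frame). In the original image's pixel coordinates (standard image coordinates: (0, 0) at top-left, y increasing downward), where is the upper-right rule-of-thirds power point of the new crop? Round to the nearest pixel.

x = 1049 px, y = 1295 px

1573/3324 < 5/7, so the 5:7 crop keeps the full width 1573 and trims height to 1573 × 7/5 = 2202.20 px.
Top offset = (3324 − 2202.20)/2 = 560.90 px; left offset = 0.
Upper-right is two-thirds across and one-third down within the crop:
x = 0.00 + 2 × 1573.00/3 ≈ 1049; y = 560.90 + 1 × 2202.20/3 ≈ 1295.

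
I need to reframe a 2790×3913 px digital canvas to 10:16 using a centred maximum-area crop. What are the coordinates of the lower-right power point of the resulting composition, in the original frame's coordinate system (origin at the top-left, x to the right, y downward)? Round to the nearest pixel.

2790/3913 > 10/16, so the 10:16 crop keeps the full height 3913 and trims width to 3913 × 10/16 = 2445.62 px.
Left offset = (2790 − 2445.62)/2 = 172.19 px; top offset = 0.
Lower-right is two-thirds across and two-thirds down within the crop:
x = 172.19 + 2 × 2445.62/3 ≈ 1803; y = 0.00 + 2 × 3913.00/3 ≈ 2609.

x = 1803 px, y = 2609 px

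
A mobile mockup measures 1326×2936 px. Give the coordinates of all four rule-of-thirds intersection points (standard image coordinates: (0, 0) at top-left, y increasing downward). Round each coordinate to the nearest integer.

One third of 1326 is 442; one third of 2936 is 978.67.
Vertical third lines at x = 442 and x = 884; horizontal third lines at y = 979 and y = 1957.

(442, 979), (884, 979), (442, 1957), (884, 1957)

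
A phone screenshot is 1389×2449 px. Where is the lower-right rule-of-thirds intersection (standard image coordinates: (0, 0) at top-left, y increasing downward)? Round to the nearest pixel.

The lower-right point sits two-thirds of the way across and two-thirds of the way down.
x = 2 × 1389/3 ≈ 926; y = 2 × 2449/3 ≈ 1633.

x = 926 px, y = 1633 px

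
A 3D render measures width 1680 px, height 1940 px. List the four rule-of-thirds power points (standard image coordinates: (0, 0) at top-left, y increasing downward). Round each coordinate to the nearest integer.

(560, 647), (1120, 647), (560, 1293), (1120, 1293)

One third of 1680 is 560; one third of 1940 is 646.67.
Vertical third lines at x = 560 and x = 1120; horizontal third lines at y = 647 and y = 1293.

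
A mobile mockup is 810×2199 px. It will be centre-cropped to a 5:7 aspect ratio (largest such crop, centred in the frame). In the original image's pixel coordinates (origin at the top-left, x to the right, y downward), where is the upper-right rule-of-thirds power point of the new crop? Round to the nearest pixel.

(540, 911)

810/2199 < 5/7, so the 5:7 crop keeps the full width 810 and trims height to 810 × 7/5 = 1134.00 px.
Top offset = (2199 − 1134.00)/2 = 532.50 px; left offset = 0.
Upper-right is two-thirds across and one-third down within the crop:
x = 0.00 + 2 × 810.00/3 ≈ 540; y = 532.50 + 1 × 1134.00/3 ≈ 911.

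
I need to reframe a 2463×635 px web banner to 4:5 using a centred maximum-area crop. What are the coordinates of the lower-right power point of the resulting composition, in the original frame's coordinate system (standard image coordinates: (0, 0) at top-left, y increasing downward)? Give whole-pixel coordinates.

2463/635 > 4/5, so the 4:5 crop keeps the full height 635 and trims width to 635 × 4/5 = 508.00 px.
Left offset = (2463 − 508.00)/2 = 977.50 px; top offset = 0.
Lower-right is two-thirds across and two-thirds down within the crop:
x = 977.50 + 2 × 508.00/3 ≈ 1316; y = 0.00 + 2 × 635.00/3 ≈ 423.

(1316, 423)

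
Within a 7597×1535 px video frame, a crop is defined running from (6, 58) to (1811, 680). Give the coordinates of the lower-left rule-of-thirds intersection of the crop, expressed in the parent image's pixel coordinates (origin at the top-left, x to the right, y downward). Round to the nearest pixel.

Crop width = 1811 − 6 = 1805 px; one third is 601.67 px.
Crop height = 680 − 58 = 622 px; one third is 207.33 px.
The lower-left point is one-third across and two-thirds down within the crop:
x = 6 + 1 × 601.67 ≈ 608; y = 58 + 2 × 207.33 ≈ 473.

x = 608 px, y = 473 px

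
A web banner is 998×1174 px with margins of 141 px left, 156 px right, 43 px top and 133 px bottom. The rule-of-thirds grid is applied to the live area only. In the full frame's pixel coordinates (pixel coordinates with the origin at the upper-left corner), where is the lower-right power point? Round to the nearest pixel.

x = 608 px, y = 708 px

Content width = 998 − 141 − 156 = 701 px; content height = 1174 − 43 − 133 = 998 px.
Lower-right is two-thirds across and two-thirds down within the live area.
x = 141 + 2 × 701/3 = 141 + 467.33 ≈ 608
y = 43 + 2 × 998/3 = 43 + 665.33 ≈ 708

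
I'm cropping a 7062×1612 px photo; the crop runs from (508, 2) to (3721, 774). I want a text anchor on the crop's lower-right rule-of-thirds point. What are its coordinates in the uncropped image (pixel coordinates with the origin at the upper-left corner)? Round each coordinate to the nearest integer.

(2650, 517)

Crop width = 3721 − 508 = 3213 px; one third is 1071.00 px.
Crop height = 774 − 2 = 772 px; one third is 257.33 px.
The lower-right point is two-thirds across and two-thirds down within the crop:
x = 508 + 2 × 1071.00 ≈ 2650; y = 2 + 2 × 257.33 ≈ 517.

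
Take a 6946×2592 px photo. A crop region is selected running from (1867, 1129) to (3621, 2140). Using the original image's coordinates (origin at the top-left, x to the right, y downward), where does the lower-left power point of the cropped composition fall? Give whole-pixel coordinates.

(2452, 1803)

Crop width = 3621 − 1867 = 1754 px; one third is 584.67 px.
Crop height = 2140 − 1129 = 1011 px; one third is 337.00 px.
The lower-left point is one-third across and two-thirds down within the crop:
x = 1867 + 1 × 584.67 ≈ 2452; y = 1129 + 2 × 337.00 ≈ 1803.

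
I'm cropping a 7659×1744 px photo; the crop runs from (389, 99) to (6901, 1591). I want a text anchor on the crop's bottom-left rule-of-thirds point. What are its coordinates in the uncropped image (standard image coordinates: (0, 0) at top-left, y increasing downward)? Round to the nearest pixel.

Crop width = 6901 − 389 = 6512 px; one third is 2170.67 px.
Crop height = 1591 − 99 = 1492 px; one third is 497.33 px.
The bottom-left point is one-third across and two-thirds down within the crop:
x = 389 + 1 × 2170.67 ≈ 2560; y = 99 + 2 × 497.33 ≈ 1094.

x = 2560 px, y = 1094 px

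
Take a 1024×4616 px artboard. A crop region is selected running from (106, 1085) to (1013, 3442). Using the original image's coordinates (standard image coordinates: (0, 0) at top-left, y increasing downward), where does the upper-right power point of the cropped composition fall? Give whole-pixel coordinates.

Crop width = 1013 − 106 = 907 px; one third is 302.33 px.
Crop height = 3442 − 1085 = 2357 px; one third is 785.67 px.
The upper-right point is two-thirds across and one-third down within the crop:
x = 106 + 2 × 302.33 ≈ 711; y = 1085 + 1 × 785.67 ≈ 1871.

(711, 1871)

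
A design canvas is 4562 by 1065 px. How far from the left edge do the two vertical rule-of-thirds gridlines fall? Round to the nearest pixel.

4562 / 3 = 1520.67, so the vertical lines sit at one and two thirds of 4562.

1521 px and 3041 px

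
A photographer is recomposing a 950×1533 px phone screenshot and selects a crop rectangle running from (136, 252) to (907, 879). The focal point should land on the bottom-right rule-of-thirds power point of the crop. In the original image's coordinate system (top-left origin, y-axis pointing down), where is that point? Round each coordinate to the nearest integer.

x = 650 px, y = 670 px

Crop width = 907 − 136 = 771 px; one third is 257.00 px.
Crop height = 879 − 252 = 627 px; one third is 209.00 px.
The bottom-right point is two-thirds across and two-thirds down within the crop:
x = 136 + 2 × 257.00 ≈ 650; y = 252 + 2 × 209.00 ≈ 670.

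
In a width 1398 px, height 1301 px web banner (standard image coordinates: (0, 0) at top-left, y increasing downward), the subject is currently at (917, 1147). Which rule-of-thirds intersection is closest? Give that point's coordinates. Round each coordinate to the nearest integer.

Third lines: x ∈ {466, 932}, y ∈ {434, 867}.
917 is closer to x = 932; 1147 is closer to y = 867.
So the nearest intersection is the lower-right power point.

(932, 867)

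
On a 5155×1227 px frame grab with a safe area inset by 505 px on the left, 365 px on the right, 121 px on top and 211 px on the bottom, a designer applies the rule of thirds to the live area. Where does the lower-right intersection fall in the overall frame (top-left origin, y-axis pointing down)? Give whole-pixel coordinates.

x = 3362 px, y = 718 px

Content width = 5155 − 505 − 365 = 4285 px; content height = 1227 − 121 − 211 = 895 px.
Lower-right is two-thirds across and two-thirds down within the live area.
x = 505 + 2 × 4285/3 = 505 + 2856.67 ≈ 3362
y = 121 + 2 × 895/3 = 121 + 596.67 ≈ 718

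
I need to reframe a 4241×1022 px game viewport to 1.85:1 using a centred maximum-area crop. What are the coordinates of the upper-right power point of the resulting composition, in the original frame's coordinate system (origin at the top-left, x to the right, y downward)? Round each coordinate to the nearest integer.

4241/1022 > 1.85/1, so the 1.85:1 crop keeps the full height 1022 and trims width to 1022 × 1.85/1 = 1890.70 px.
Left offset = (4241 − 1890.70)/2 = 1175.15 px; top offset = 0.
Upper-right is two-thirds across and one-third down within the crop:
x = 1175.15 + 2 × 1890.70/3 ≈ 2436; y = 0.00 + 1 × 1022.00/3 ≈ 341.

(2436, 341)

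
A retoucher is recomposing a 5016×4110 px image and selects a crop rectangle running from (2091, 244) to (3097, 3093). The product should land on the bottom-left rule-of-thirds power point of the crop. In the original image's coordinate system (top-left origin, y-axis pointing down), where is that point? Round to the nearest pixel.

Crop width = 3097 − 2091 = 1006 px; one third is 335.33 px.
Crop height = 3093 − 244 = 2849 px; one third is 949.67 px.
The bottom-left point is one-third across and two-thirds down within the crop:
x = 2091 + 1 × 335.33 ≈ 2426; y = 244 + 2 × 949.67 ≈ 2143.

x = 2426 px, y = 2143 px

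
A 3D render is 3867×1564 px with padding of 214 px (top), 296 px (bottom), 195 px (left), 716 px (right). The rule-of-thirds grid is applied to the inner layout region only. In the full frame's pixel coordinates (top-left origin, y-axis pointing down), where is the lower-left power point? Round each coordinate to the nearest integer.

Content width = 3867 − 195 − 716 = 2956 px; content height = 1564 − 214 − 296 = 1054 px.
Lower-left is one-third across and two-thirds down within the inner layout region.
x = 195 + 1 × 2956/3 = 195 + 985.33 ≈ 1180
y = 214 + 2 × 1054/3 = 214 + 702.67 ≈ 917

x = 1180 px, y = 917 px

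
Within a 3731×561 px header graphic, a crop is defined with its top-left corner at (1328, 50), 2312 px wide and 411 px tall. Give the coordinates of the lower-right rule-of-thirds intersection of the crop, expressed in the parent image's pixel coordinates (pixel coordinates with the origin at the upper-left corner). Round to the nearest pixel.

x = 2869 px, y = 324 px

One third of the crop width 2312 is 770.67 px.
One third of the crop height 411 is 137.00 px.
The lower-right point is two-thirds across and two-thirds down within the crop:
x = 1328 + 2 × 770.67 ≈ 2869; y = 50 + 2 × 137.00 ≈ 324.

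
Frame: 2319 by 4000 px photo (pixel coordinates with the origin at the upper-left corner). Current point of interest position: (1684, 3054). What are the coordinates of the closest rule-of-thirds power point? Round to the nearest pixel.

Third lines: x ∈ {773, 1546}, y ∈ {1333, 2667}.
1684 is closer to x = 1546; 3054 is closer to y = 2667.
So the nearest intersection is the lower-right power point.

x = 1546 px, y = 2667 px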